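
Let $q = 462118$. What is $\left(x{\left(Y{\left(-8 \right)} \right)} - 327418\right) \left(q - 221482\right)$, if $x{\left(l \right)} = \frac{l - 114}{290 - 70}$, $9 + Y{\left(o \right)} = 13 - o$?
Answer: $- \frac{393943347078}{5} \approx -7.8789 \cdot 10^{10}$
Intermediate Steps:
$Y{\left(o \right)} = 4 - o$ ($Y{\left(o \right)} = -9 - \left(-13 + o\right) = 4 - o$)
$x{\left(l \right)} = - \frac{57}{110} + \frac{l}{220}$ ($x{\left(l \right)} = \frac{-114 + l}{220} = \left(-114 + l\right) \frac{1}{220} = - \frac{57}{110} + \frac{l}{220}$)
$\left(x{\left(Y{\left(-8 \right)} \right)} - 327418\right) \left(q - 221482\right) = \left(\left(- \frac{57}{110} + \frac{4 - -8}{220}\right) - 327418\right) \left(462118 - 221482\right) = \left(\left(- \frac{57}{110} + \frac{4 + 8}{220}\right) - 327418\right) 240636 = \left(\left(- \frac{57}{110} + \frac{1}{220} \cdot 12\right) - 327418\right) 240636 = \left(\left(- \frac{57}{110} + \frac{3}{55}\right) - 327418\right) 240636 = \left(- \frac{51}{110} - 327418\right) 240636 = \left(- \frac{36016031}{110}\right) 240636 = - \frac{393943347078}{5}$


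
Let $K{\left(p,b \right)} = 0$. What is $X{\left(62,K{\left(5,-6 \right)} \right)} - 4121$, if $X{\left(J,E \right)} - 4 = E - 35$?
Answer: $-4152$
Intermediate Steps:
$X{\left(J,E \right)} = -31 + E$ ($X{\left(J,E \right)} = 4 + \left(E - 35\right) = 4 + \left(-35 + E\right) = -31 + E$)
$X{\left(62,K{\left(5,-6 \right)} \right)} - 4121 = \left(-31 + 0\right) - 4121 = -31 - 4121 = -4152$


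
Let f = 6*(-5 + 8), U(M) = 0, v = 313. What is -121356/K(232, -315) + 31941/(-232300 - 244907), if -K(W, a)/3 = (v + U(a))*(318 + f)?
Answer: 147637097/464693572 ≈ 0.31771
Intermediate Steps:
f = 18 (f = 6*3 = 18)
K(W, a) = -315504 (K(W, a) = -3*(313 + 0)*(318 + 18) = -939*336 = -3*105168 = -315504)
-121356/K(232, -315) + 31941/(-232300 - 244907) = -121356/(-315504) + 31941/(-232300 - 244907) = -121356*(-1/315504) + 31941/(-477207) = 3371/8764 + 31941*(-1/477207) = 3371/8764 - 3549/53023 = 147637097/464693572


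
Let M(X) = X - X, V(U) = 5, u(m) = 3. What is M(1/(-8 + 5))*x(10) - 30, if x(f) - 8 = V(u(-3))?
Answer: -30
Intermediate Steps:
M(X) = 0
x(f) = 13 (x(f) = 8 + 5 = 13)
M(1/(-8 + 5))*x(10) - 30 = 0*13 - 30 = 0 - 30 = -30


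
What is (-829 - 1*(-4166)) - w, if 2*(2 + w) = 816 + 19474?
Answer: -6806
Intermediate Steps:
w = 10143 (w = -2 + (816 + 19474)/2 = -2 + (½)*20290 = -2 + 10145 = 10143)
(-829 - 1*(-4166)) - w = (-829 - 1*(-4166)) - 1*10143 = (-829 + 4166) - 10143 = 3337 - 10143 = -6806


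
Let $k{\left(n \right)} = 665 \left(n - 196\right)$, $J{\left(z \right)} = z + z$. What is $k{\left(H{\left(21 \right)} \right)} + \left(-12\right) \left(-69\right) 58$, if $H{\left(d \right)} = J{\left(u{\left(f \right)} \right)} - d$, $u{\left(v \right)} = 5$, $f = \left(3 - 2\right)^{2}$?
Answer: $-89631$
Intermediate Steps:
$f = 1$ ($f = 1^{2} = 1$)
$J{\left(z \right)} = 2 z$
$H{\left(d \right)} = 10 - d$ ($H{\left(d \right)} = 2 \cdot 5 - d = 10 - d$)
$k{\left(n \right)} = -130340 + 665 n$ ($k{\left(n \right)} = 665 \left(-196 + n\right) = -130340 + 665 n$)
$k{\left(H{\left(21 \right)} \right)} + \left(-12\right) \left(-69\right) 58 = \left(-130340 + 665 \left(10 - 21\right)\right) + \left(-12\right) \left(-69\right) 58 = \left(-130340 + 665 \left(10 - 21\right)\right) + 828 \cdot 58 = \left(-130340 + 665 \left(-11\right)\right) + 48024 = \left(-130340 - 7315\right) + 48024 = -137655 + 48024 = -89631$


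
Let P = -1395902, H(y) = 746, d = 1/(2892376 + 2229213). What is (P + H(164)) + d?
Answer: -7145415622883/5121589 ≈ -1.3952e+6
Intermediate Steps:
d = 1/5121589 ≈ 1.9525e-7
(P + H(164)) + d = (-1395902 + 746) + 1/5121589 = -1395156 + 1/5121589 = -7145415622883/5121589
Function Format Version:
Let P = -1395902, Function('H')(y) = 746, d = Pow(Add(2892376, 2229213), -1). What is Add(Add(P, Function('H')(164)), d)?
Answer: Rational(-7145415622883, 5121589) ≈ -1.3952e+6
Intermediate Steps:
d = Rational(1, 5121589) (d = Pow(5121589, -1) = Rational(1, 5121589) ≈ 1.9525e-7)
Add(Add(P, Function('H')(164)), d) = Add(Add(-1395902, 746), Rational(1, 5121589)) = Add(-1395156, Rational(1, 5121589)) = Rational(-7145415622883, 5121589)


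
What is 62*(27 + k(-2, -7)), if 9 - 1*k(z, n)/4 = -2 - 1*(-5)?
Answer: 3162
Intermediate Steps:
k(z, n) = 24 (k(z, n) = 36 - 4*(-2 - 1*(-5)) = 36 - 4*(-2 + 5) = 36 - 4*3 = 36 - 12 = 24)
62*(27 + k(-2, -7)) = 62*(27 + 24) = 62*51 = 3162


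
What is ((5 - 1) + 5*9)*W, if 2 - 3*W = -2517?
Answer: 123431/3 ≈ 41144.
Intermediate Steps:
W = 2519/3 (W = ⅔ - ⅓*(-2517) = ⅔ + 839 = 2519/3 ≈ 839.67)
((5 - 1) + 5*9)*W = ((5 - 1) + 5*9)*(2519/3) = (4 + 45)*(2519/3) = 49*(2519/3) = 123431/3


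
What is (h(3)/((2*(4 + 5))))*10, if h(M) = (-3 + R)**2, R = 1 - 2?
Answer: 80/9 ≈ 8.8889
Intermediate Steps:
R = -1
h(M) = 16 (h(M) = (-3 - 1)**2 = (-4)**2 = 16)
(h(3)/((2*(4 + 5))))*10 = (16/(2*(4 + 5)))*10 = (16/(2*9))*10 = (16/18)*10 = ((1/18)*16)*10 = (8/9)*10 = 80/9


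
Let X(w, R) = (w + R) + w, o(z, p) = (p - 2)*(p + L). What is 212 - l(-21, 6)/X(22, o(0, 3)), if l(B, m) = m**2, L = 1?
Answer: 845/4 ≈ 211.25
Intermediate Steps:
o(z, p) = (1 + p)*(-2 + p) (o(z, p) = (p - 2)*(p + 1) = (-2 + p)*(1 + p) = (1 + p)*(-2 + p))
X(w, R) = R + 2*w (X(w, R) = (R + w) + w = R + 2*w)
212 - l(-21, 6)/X(22, o(0, 3)) = 212 - 6**2/((-2 + 3**2 - 1*3) + 2*22) = 212 - 36/((-2 + 9 - 3) + 44) = 212 - 36/(4 + 44) = 212 - 36/48 = 212 - 1*3/4 = 212 - 3/4 = 845/4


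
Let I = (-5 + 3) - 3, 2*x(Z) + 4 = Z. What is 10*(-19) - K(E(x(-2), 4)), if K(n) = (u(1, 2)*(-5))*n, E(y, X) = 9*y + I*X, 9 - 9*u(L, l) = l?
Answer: -3355/9 ≈ -372.78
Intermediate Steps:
x(Z) = -2 + Z/2
u(L, l) = 1 - l/9
I = -5 (I = -2 - 3 = -5)
E(y, X) = -5*X + 9*y (E(y, X) = 9*y - 5*X = -5*X + 9*y)
K(n) = -35*n/9 (K(n) = ((1 - ⅑*2)*(-5))*n = ((1 - 2/9)*(-5))*n = ((7/9)*(-5))*n = -35*n/9)
10*(-19) - K(E(x(-2), 4)) = 10*(-19) - (-35)*(-5*4 + 9*(-2 + (½)*(-2)))/9 = -190 - (-35)*(-20 + 9*(-2 - 1))/9 = -190 - (-35)*(-20 + 9*(-3))/9 = -190 - (-35)*(-20 - 27)/9 = -190 - (-35)*(-47)/9 = -190 - 1*1645/9 = -190 - 1645/9 = -3355/9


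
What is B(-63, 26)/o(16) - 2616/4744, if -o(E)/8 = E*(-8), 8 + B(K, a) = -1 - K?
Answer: -151413/303616 ≈ -0.49870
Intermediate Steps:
B(K, a) = -9 - K (B(K, a) = -8 + (-1 - K) = -9 - K)
o(E) = 64*E (o(E) = -8*E*(-8) = -(-64)*E = 64*E)
B(-63, 26)/o(16) - 2616/4744 = (-9 - 1*(-63))/((64*16)) - 2616/4744 = (-9 + 63)/1024 - 2616*1/4744 = 54*(1/1024) - 327/593 = 27/512 - 327/593 = -151413/303616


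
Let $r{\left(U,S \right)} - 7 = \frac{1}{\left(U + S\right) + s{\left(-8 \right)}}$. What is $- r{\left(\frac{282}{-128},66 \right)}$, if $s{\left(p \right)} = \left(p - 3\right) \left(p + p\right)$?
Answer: $- \frac{107493}{15347} \approx -7.0042$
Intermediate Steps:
$s{\left(p \right)} = 2 p \left(-3 + p\right)$ ($s{\left(p \right)} = \left(-3 + p\right) 2 p = 2 p \left(-3 + p\right)$)
$r{\left(U,S \right)} = 7 + \frac{1}{176 + S + U}$ ($r{\left(U,S \right)} = 7 + \frac{1}{\left(U + S\right) + 2 \left(-8\right) \left(-3 - 8\right)} = 7 + \frac{1}{\left(S + U\right) + 2 \left(-8\right) \left(-11\right)} = 7 + \frac{1}{\left(S + U\right) + 176} = 7 + \frac{1}{176 + S + U}$)
$- r{\left(\frac{282}{-128},66 \right)} = - \frac{1233 + 7 \cdot 66 + 7 \frac{282}{-128}}{176 + 66 + \frac{282}{-128}} = - \frac{1233 + 462 + 7 \cdot 282 \left(- \frac{1}{128}\right)}{176 + 66 + 282 \left(- \frac{1}{128}\right)} = - \frac{1233 + 462 + 7 \left(- \frac{141}{64}\right)}{176 + 66 - \frac{141}{64}} = - \frac{1233 + 462 - \frac{987}{64}}{\frac{15347}{64}} = - \frac{64 \cdot 107493}{15347 \cdot 64} = \left(-1\right) \frac{107493}{15347} = - \frac{107493}{15347}$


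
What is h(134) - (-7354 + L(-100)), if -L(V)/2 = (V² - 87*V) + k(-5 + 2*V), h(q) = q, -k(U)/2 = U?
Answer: 45708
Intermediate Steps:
k(U) = -2*U
L(V) = -20 - 2*V² + 182*V (L(V) = -2*((V² - 87*V) - 2*(-5 + 2*V)) = -2*((V² - 87*V) + (10 - 4*V)) = -2*(10 + V² - 91*V) = -20 - 2*V² + 182*V)
h(134) - (-7354 + L(-100)) = 134 - (-7354 + (-20 - 2*(-100)² + 182*(-100))) = 134 - (-7354 + (-20 - 2*10000 - 18200)) = 134 - (-7354 + (-20 - 20000 - 18200)) = 134 - (-7354 - 38220) = 134 - 1*(-45574) = 134 + 45574 = 45708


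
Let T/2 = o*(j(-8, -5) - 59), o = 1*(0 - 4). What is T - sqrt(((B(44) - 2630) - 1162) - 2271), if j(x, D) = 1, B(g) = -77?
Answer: 464 - 2*I*sqrt(1535) ≈ 464.0 - 78.358*I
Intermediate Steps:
o = -4 (o = 1*(-4) = -4)
T = 464 (T = 2*(-4*(1 - 59)) = 2*(-4*(-58)) = 2*232 = 464)
T - sqrt(((B(44) - 2630) - 1162) - 2271) = 464 - sqrt(((-77 - 2630) - 1162) - 2271) = 464 - sqrt((-2707 - 1162) - 2271) = 464 - sqrt(-3869 - 2271) = 464 - sqrt(-6140) = 464 - 2*I*sqrt(1535)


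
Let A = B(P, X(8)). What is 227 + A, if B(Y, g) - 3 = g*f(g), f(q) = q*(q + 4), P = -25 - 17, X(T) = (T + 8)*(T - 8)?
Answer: 230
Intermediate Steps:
X(T) = (-8 + T)*(8 + T) (X(T) = (8 + T)*(-8 + T) = (-8 + T)*(8 + T))
P = -42
f(q) = q*(4 + q)
B(Y, g) = 3 + g**2*(4 + g) (B(Y, g) = 3 + g*(g*(4 + g)) = 3 + g**2*(4 + g))
A = 3 (A = 3 + (-64 + 8**2)**2*(4 + (-64 + 8**2)) = 3 + (-64 + 64)**2*(4 + (-64 + 64)) = 3 + 0**2*(4 + 0) = 3 + 0*4 = 3 + 0 = 3)
227 + A = 227 + 3 = 230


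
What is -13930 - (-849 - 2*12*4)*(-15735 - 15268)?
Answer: -29311765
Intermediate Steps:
-13930 - (-849 - 2*12*4)*(-15735 - 15268) = -13930 - (-849 - 24*4)*(-31003) = -13930 - (-849 - 96)*(-31003) = -13930 - (-945)*(-31003) = -13930 - 1*29297835 = -13930 - 29297835 = -29311765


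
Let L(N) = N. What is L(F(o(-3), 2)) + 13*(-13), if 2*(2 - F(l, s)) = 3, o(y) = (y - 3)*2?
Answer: -337/2 ≈ -168.50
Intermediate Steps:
o(y) = -6 + 2*y (o(y) = (-3 + y)*2 = -6 + 2*y)
F(l, s) = 1/2 (F(l, s) = 2 - 1/2*3 = 2 - 3/2 = 1/2)
L(F(o(-3), 2)) + 13*(-13) = 1/2 + 13*(-13) = 1/2 - 169 = -337/2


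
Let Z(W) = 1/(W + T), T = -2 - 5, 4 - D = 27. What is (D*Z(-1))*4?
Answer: 23/2 ≈ 11.500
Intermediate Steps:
D = -23 (D = 4 - 1*27 = 4 - 27 = -23)
T = -7
Z(W) = 1/(-7 + W) (Z(W) = 1/(W - 7) = 1/(-7 + W))
(D*Z(-1))*4 = -23/(-7 - 1)*4 = -23/(-8)*4 = -23*(-⅛)*4 = (23/8)*4 = 23/2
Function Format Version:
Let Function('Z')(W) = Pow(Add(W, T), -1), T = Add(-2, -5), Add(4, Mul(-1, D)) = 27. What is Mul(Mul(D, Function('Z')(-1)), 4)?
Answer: Rational(23, 2) ≈ 11.500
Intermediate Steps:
D = -23 (D = Add(4, Mul(-1, 27)) = Add(4, -27) = -23)
T = -7
Function('Z')(W) = Pow(Add(-7, W), -1) (Function('Z')(W) = Pow(Add(W, -7), -1) = Pow(Add(-7, W), -1))
Mul(Mul(D, Function('Z')(-1)), 4) = Mul(Mul(-23, Pow(Add(-7, -1), -1)), 4) = Mul(Mul(-23, Pow(-8, -1)), 4) = Mul(Mul(-23, Rational(-1, 8)), 4) = Mul(Rational(23, 8), 4) = Rational(23, 2)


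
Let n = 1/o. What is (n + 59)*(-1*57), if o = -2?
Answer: -6669/2 ≈ -3334.5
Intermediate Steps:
n = -½ (n = 1/(-2) = -½ ≈ -0.50000)
(n + 59)*(-1*57) = (-½ + 59)*(-1*57) = (117/2)*(-57) = -6669/2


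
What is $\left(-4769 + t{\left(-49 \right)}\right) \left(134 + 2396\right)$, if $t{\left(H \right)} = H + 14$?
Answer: $-12154120$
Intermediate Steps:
$t{\left(H \right)} = 14 + H$
$\left(-4769 + t{\left(-49 \right)}\right) \left(134 + 2396\right) = \left(-4769 + \left(14 - 49\right)\right) \left(134 + 2396\right) = \left(-4769 - 35\right) 2530 = \left(-4804\right) 2530 = -12154120$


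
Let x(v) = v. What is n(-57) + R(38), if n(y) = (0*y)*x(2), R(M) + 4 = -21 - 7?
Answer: -32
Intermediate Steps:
R(M) = -32 (R(M) = -4 + (-21 - 7) = -4 - 28 = -32)
n(y) = 0 (n(y) = (0*y)*2 = 0*2 = 0)
n(-57) + R(38) = 0 - 32 = -32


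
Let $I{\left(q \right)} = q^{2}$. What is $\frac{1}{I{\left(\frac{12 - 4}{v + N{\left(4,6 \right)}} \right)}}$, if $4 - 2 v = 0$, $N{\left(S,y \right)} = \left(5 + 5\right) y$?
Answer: $\frac{961}{16} \approx 60.063$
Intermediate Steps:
$N{\left(S,y \right)} = 10 y$
$v = 2$ ($v = 2 - 0 = 2 + 0 = 2$)
$\frac{1}{I{\left(\frac{12 - 4}{v + N{\left(4,6 \right)}} \right)}} = \frac{1}{\left(\frac{12 - 4}{2 + 10 \cdot 6}\right)^{2}} = \frac{1}{\left(\frac{8}{2 + 60}\right)^{2}} = \frac{1}{\left(\frac{8}{62}\right)^{2}} = \frac{1}{\left(8 \cdot \frac{1}{62}\right)^{2}} = \frac{1}{\left(\frac{4}{31}\right)^{2}} = \frac{1}{\frac{16}{961}} = \frac{961}{16}$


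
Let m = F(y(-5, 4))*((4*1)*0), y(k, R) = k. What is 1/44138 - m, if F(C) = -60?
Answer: 1/44138 ≈ 2.2656e-5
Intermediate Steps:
m = 0 (m = -60*4*1*0 = -240*0 = -60*0 = 0)
1/44138 - m = 1/44138 - 1*0 = 1/44138 + 0 = 1/44138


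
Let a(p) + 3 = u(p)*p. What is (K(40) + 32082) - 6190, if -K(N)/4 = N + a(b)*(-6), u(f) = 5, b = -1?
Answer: 25540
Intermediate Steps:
a(p) = -3 + 5*p
K(N) = -192 - 4*N (K(N) = -4*(N + (-3 + 5*(-1))*(-6)) = -4*(N + (-3 - 5)*(-6)) = -4*(N - 8*(-6)) = -4*(N + 48) = -4*(48 + N) = -192 - 4*N)
(K(40) + 32082) - 6190 = ((-192 - 4*40) + 32082) - 6190 = ((-192 - 160) + 32082) - 6190 = (-352 + 32082) - 6190 = 31730 - 6190 = 25540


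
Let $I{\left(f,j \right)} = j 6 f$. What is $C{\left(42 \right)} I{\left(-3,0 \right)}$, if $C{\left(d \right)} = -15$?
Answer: $0$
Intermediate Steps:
$I{\left(f,j \right)} = 6 f j$ ($I{\left(f,j \right)} = 6 j f = 6 f j$)
$C{\left(42 \right)} I{\left(-3,0 \right)} = - 15 \cdot 6 \left(-3\right) 0 = \left(-15\right) 0 = 0$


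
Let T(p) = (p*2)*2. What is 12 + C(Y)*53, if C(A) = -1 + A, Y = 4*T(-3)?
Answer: -2585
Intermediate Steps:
T(p) = 4*p (T(p) = (2*p)*2 = 4*p)
Y = -48 (Y = 4*(4*(-3)) = 4*(-12) = -48)
12 + C(Y)*53 = 12 + (-1 - 48)*53 = 12 - 49*53 = 12 - 2597 = -2585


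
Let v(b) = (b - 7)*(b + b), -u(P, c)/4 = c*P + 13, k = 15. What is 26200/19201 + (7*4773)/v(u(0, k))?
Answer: 61714447/9062872 ≈ 6.8096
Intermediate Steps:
u(P, c) = -52 - 4*P*c (u(P, c) = -4*(c*P + 13) = -4*(P*c + 13) = -4*(13 + P*c) = -52 - 4*P*c)
v(b) = 2*b*(-7 + b) (v(b) = (-7 + b)*(2*b) = 2*b*(-7 + b))
26200/19201 + (7*4773)/v(u(0, k)) = 26200/19201 + (7*4773)/((2*(-52 - 4*0*15)*(-7 + (-52 - 4*0*15)))) = 26200*(1/19201) + 33411/((2*(-52 + 0)*(-7 + (-52 + 0)))) = 26200/19201 + 33411/((2*(-52)*(-7 - 52))) = 26200/19201 + 33411/((2*(-52)*(-59))) = 26200/19201 + 33411/6136 = 61714447/9062872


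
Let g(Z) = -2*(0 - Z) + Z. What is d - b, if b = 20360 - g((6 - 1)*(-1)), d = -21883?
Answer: -42258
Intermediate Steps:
g(Z) = 3*Z (g(Z) = -(-2)*Z + Z = 2*Z + Z = 3*Z)
b = 20375 (b = 20360 - 3*(6 - 1)*(-1) = 20360 - 3*5*(-1) = 20360 - 3*(-5) = 20360 - 1*(-15) = 20360 + 15 = 20375)
d - b = -21883 - 1*20375 = -21883 - 20375 = -42258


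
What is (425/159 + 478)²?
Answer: 5841086329/25281 ≈ 2.3105e+5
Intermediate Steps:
(425/159 + 478)² = (76427/159)² = 5841086329/25281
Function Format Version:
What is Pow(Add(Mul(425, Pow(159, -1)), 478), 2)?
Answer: Rational(5841086329, 25281) ≈ 2.3105e+5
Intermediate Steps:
Pow(Add(Mul(425, Pow(159, -1)), 478), 2) = Pow(Add(Mul(425, Rational(1, 159)), 478), 2) = Pow(Add(Rational(425, 159), 478), 2) = Pow(Rational(76427, 159), 2) = Rational(5841086329, 25281)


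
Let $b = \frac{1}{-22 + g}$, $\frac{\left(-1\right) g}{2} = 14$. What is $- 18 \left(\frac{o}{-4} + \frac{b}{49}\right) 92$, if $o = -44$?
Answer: $- \frac{22313772}{1225} \approx -18215.0$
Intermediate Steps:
$g = -28$ ($g = \left(-2\right) 14 = -28$)
$b = - \frac{1}{50}$ ($b = \frac{1}{-22 - 28} = \frac{1}{-50} = - \frac{1}{50} \approx -0.02$)
$- 18 \left(\frac{o}{-4} + \frac{b}{49}\right) 92 = - 18 \left(- \frac{44}{-4} - \frac{1}{50 \cdot 49}\right) 92 = - 18 \left(\left(-44\right) \left(- \frac{1}{4}\right) - \frac{1}{2450}\right) 92 = - 18 \left(11 - \frac{1}{2450}\right) 92 = \left(-18\right) \frac{26949}{2450} \cdot 92 = \left(- \frac{242541}{1225}\right) 92 = - \frac{22313772}{1225}$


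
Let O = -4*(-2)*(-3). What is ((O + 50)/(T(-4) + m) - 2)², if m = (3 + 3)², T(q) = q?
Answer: 361/256 ≈ 1.4102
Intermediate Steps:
O = -24 (O = 8*(-3) = -24)
m = 36 (m = 6² = 36)
((O + 50)/(T(-4) + m) - 2)² = ((-24 + 50)/(-4 + 36) - 2)² = (26/32 - 2)² = (26*(1/32) - 2)² = (13/16 - 2)² = (-19/16)² = 361/256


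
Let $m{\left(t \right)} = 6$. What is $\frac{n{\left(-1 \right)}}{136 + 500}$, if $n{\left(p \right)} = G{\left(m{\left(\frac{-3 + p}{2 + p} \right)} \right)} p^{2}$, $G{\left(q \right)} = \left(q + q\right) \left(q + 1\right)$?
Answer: $\frac{7}{53} \approx 0.13208$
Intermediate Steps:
$G{\left(q \right)} = 2 q \left(1 + q\right)$
$n{\left(p \right)} = 84 p^{2}$ ($n{\left(p \right)} = 2 \cdot 6 \left(1 + 6\right) p^{2} = 2 \cdot 6 \cdot 7 p^{2} = 84 p^{2}$)
$\frac{n{\left(-1 \right)}}{136 + 500} = \frac{84 \left(-1\right)^{2}}{136 + 500} = \frac{84 \cdot 1}{636} = 84 \cdot \frac{1}{636} = \frac{7}{53}$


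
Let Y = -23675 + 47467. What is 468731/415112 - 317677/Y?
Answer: -15089935859/1234543088 ≈ -12.223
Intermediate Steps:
Y = 23792
468731/415112 - 317677/Y = 468731/415112 - 317677/23792 = -15089935859/1234543088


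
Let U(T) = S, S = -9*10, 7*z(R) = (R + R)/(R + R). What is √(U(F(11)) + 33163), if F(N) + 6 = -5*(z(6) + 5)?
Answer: √33073 ≈ 181.86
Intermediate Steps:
z(R) = ⅐ (z(R) = ((R + R)/(R + R))/7 = ((2*R)/((2*R)))/7 = ((2*R)*(1/(2*R)))/7 = (⅐)*1 = ⅐)
S = -90
F(N) = -222/7 (F(N) = -6 - 5*(⅐ + 5) = -6 - 5*36/7 = -6 - 180/7 = -222/7)
U(T) = -90
√(U(F(11)) + 33163) = √(-90 + 33163) = √33073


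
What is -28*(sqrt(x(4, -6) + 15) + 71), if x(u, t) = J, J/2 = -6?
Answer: -1988 - 28*sqrt(3) ≈ -2036.5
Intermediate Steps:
J = -12 (J = 2*(-6) = -12)
x(u, t) = -12
-28*(sqrt(x(4, -6) + 15) + 71) = -28*(sqrt(-12 + 15) + 71) = -28*(sqrt(3) + 71) = -28*(71 + sqrt(3)) = -1988 - 28*sqrt(3)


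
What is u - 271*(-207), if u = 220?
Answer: 56317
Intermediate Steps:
u - 271*(-207) = 220 - 271*(-207) = 220 + 56097 = 56317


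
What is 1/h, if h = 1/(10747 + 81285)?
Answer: 92032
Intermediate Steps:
h = 1/92032 ≈ 1.0866e-5
1/h = 1/(1/92032) = 92032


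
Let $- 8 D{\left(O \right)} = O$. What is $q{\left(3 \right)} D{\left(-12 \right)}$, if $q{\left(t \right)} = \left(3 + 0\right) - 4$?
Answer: $- \frac{3}{2} \approx -1.5$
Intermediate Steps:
$D{\left(O \right)} = - \frac{O}{8}$
$q{\left(t \right)} = -1$ ($q{\left(t \right)} = 3 - 4 = -1$)
$q{\left(3 \right)} D{\left(-12 \right)} = - \frac{\left(-1\right) \left(-12\right)}{8} = \left(-1\right) \frac{3}{2} = - \frac{3}{2}$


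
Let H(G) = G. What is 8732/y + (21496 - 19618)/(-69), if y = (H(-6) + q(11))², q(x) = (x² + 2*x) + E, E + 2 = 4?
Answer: -11894110/444383 ≈ -26.765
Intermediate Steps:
E = 2 (E = -2 + 4 = 2)
q(x) = 2 + x² + 2*x (q(x) = (x² + 2*x) + 2 = 2 + x² + 2*x)
y = 19321 (y = (-6 + (2 + 11² + 2*11))² = (-6 + (2 + 121 + 22))² = (-6 + 145)² = 139² = 19321)
8732/y + (21496 - 19618)/(-69) = 8732/19321 + (21496 - 19618)/(-69) = 8732*(1/19321) + 1878*(-1/69) = 8732/19321 - 626/23 = -11894110/444383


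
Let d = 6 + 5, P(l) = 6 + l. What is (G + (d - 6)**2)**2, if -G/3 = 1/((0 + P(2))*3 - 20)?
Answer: 9409/16 ≈ 588.06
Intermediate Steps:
d = 11
G = -3/4 (G = -3/((0 + (6 + 2))*3 - 20) = -3/((0 + 8)*3 - 20) = -3/(8*3 - 20) = -3/(24 - 20) = -3/4 ≈ -0.75000)
(G + (d - 6)**2)**2 = (-3/4 + (11 - 6)**2)**2 = (-3/4 + 5**2)**2 = (-3/4 + 25)**2 = (97/4)**2 = 9409/16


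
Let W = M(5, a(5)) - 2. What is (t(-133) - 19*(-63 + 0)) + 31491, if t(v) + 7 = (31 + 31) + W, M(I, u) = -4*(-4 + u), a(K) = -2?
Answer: 32765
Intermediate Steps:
M(I, u) = 16 - 4*u
W = 22 (W = (16 - 4*(-2)) - 2 = (16 + 8) - 2 = 24 - 2 = 22)
t(v) = 77 (t(v) = -7 + ((31 + 31) + 22) = -7 + (62 + 22) = -7 + 84 = 77)
(t(-133) - 19*(-63 + 0)) + 31491 = (77 - 19*(-63 + 0)) + 31491 = (77 - 19*(-63)) + 31491 = (77 + 1197) + 31491 = 1274 + 31491 = 32765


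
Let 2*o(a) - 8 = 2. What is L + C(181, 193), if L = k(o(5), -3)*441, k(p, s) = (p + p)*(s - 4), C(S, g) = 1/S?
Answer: -5587469/181 ≈ -30870.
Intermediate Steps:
o(a) = 5 (o(a) = 4 + (½)*2 = 4 + 1 = 5)
k(p, s) = 2*p*(-4 + s) (k(p, s) = (2*p)*(-4 + s) = 2*p*(-4 + s))
L = -30870 (L = (2*5*(-4 - 3))*441 = (2*5*(-7))*441 = -70*441 = -30870)
L + C(181, 193) = -30870 + 1/181 = -5587469/181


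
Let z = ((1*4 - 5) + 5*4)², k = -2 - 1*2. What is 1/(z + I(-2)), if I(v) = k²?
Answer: 1/377 ≈ 0.0026525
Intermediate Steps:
k = -4 (k = -2 - 2 = -4)
I(v) = 16 (I(v) = (-4)² = 16)
z = 361 (z = ((4 - 5) + 20)² = (-1 + 20)² = 19² = 361)
1/(z + I(-2)) = 1/(361 + 16) = 1/377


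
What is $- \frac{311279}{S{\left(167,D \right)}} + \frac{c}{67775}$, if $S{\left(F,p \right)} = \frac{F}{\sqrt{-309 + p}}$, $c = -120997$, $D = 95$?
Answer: $- \frac{120997}{67775} - \frac{311279 i \sqrt{214}}{167} \approx -1.7853 - 27267.0 i$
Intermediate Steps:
$S{\left(F,p \right)} = \frac{F}{\sqrt{-309 + p}}$
$- \frac{311279}{S{\left(167,D \right)}} + \frac{c}{67775} = - \frac{311279}{167 \frac{1}{\sqrt{-309 + 95}}} - \frac{120997}{67775} = - \frac{311279}{167 \frac{1}{\sqrt{-214}}} - \frac{120997}{67775} = - \frac{311279}{167 \left(- \frac{i \sqrt{214}}{214}\right)} - \frac{120997}{67775} = - \frac{311279}{\left(- \frac{167}{214}\right) i \sqrt{214}} - \frac{120997}{67775} = - 311279 \frac{i \sqrt{214}}{167} - \frac{120997}{67775} = - \frac{311279 i \sqrt{214}}{167} - \frac{120997}{67775} = - \frac{120997}{67775} - \frac{311279 i \sqrt{214}}{167}$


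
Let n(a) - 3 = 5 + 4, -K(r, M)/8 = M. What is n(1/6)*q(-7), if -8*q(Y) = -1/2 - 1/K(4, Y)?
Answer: 87/112 ≈ 0.77679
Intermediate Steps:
K(r, M) = -8*M
n(a) = 12 (n(a) = 3 + (5 + 4) = 3 + 9 = 12)
q(Y) = 1/16 - 1/(64*Y) (q(Y) = -(-1/2 - 1/((-8*Y)))/8 = -(-1*½ - (-1)/(8*Y))/8 = -(-½ + 1/(8*Y))/8 = 1/16 - 1/(64*Y))
n(1/6)*q(-7) = 12*((1/64)*(-1 + 4*(-7))/(-7)) = 12*((1/64)*(-⅐)*(-1 - 28)) = 12*((1/64)*(-⅐)*(-29)) = 12*(29/448) = 87/112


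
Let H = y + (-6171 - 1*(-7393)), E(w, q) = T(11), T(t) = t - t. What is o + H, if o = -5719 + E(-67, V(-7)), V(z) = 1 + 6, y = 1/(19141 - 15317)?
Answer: -17196527/3824 ≈ -4497.0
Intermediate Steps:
y = 1/3824 ≈ 0.00026151
V(z) = 7
T(t) = 0
E(w, q) = 0
o = -5719 (o = -5719 + 0 = -5719)
H = 4672929/3824 (H = 1/3824 + (-6171 - 1*(-7393)) = 1/3824 + (-6171 + 7393) = 1/3824 + 1222 = 4672929/3824 ≈ 1222.0)
o + H = -5719 + 4672929/3824 = -17196527/3824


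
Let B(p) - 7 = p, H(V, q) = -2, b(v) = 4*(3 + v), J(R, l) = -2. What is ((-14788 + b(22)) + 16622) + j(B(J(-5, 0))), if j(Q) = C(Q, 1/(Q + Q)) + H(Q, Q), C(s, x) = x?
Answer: 19321/10 ≈ 1932.1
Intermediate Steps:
b(v) = 12 + 4*v
B(p) = 7 + p
j(Q) = -2 + 1/(2*Q) (j(Q) = 1/(Q + Q) - 2 = 1/(2*Q) - 2 = -2 + 1/(2*Q))
((-14788 + b(22)) + 16622) + j(B(J(-5, 0))) = ((-14788 + (12 + 4*22)) + 16622) + (-2 + 1/(2*(7 - 2))) = ((-14788 + (12 + 88)) + 16622) + (-2 + (½)/5) = ((-14788 + 100) + 16622) + (-2 + (½)*(⅕)) = (-14688 + 16622) + (-2 + ⅒) = 1934 - 19/10 = 19321/10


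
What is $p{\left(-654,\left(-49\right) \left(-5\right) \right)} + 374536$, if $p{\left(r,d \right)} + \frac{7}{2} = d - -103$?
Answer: $\frac{749761}{2} \approx 3.7488 \cdot 10^{5}$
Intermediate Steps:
$p{\left(r,d \right)} = \frac{199}{2} + d$ ($p{\left(r,d \right)} = - \frac{7}{2} + \left(d - -103\right) = - \frac{7}{2} + \left(d + 103\right) = - \frac{7}{2} + \left(103 + d\right) = \frac{199}{2} + d$)
$p{\left(-654,\left(-49\right) \left(-5\right) \right)} + 374536 = \left(\frac{199}{2} - -245\right) + 374536 = \left(\frac{199}{2} + 245\right) + 374536 = \frac{689}{2} + 374536 = \frac{749761}{2}$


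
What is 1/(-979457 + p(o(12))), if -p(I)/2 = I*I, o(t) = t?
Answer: -1/979745 ≈ -1.0207e-6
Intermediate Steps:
p(I) = -2*I² (p(I) = -2*I*I = -2*I²)
1/(-979457 + p(o(12))) = 1/(-979457 - 2*12²) = 1/(-979457 - 2*144) = 1/(-979457 - 288) = 1/(-979745) = -1/979745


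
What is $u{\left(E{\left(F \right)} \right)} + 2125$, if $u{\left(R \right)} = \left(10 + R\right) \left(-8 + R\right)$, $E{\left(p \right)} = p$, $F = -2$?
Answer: $2045$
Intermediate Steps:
$u{\left(R \right)} = \left(-8 + R\right) \left(10 + R\right)$
$u{\left(E{\left(F \right)} \right)} + 2125 = \left(-80 + \left(-2\right)^{2} + 2 \left(-2\right)\right) + 2125 = \left(-80 + 4 - 4\right) + 2125 = -80 + 2125 = 2045$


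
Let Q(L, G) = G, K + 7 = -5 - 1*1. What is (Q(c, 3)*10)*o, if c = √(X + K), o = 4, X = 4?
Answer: 120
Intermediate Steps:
K = -13 (K = -7 + (-5 - 1*1) = -7 + (-5 - 1) = -7 - 6 = -13)
c = 3*I (c = √(4 - 13) = √(-9) = 3*I ≈ 3.0*I)
(Q(c, 3)*10)*o = (3*10)*4 = 30*4 = 120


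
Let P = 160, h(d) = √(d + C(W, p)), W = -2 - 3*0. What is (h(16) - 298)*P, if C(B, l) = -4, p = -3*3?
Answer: -47680 + 320*√3 ≈ -47126.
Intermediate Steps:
W = -2 (W = -2 + 0 = -2)
p = -9
h(d) = √(-4 + d) (h(d) = √(d - 4) = √(-4 + d))
(h(16) - 298)*P = (√(-4 + 16) - 298)*160 = (√12 - 298)*160 = (2*√3 - 298)*160 = (-298 + 2*√3)*160 = -47680 + 320*√3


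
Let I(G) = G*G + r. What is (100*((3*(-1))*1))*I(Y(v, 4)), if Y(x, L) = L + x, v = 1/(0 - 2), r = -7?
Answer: -1575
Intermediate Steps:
v = -½ (v = 1/(-2) = -½ ≈ -0.50000)
I(G) = -7 + G² (I(G) = G*G - 7 = G² - 7 = -7 + G²)
(100*((3*(-1))*1))*I(Y(v, 4)) = (100*((3*(-1))*1))*(-7 + (4 - ½)²) = (100*(-3*1))*(-7 + (7/2)²) = (100*(-3))*(-7 + 49/4) = -300*21/4 = -1575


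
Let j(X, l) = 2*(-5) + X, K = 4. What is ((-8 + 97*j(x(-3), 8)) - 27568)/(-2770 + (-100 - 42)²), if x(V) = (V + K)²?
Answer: -9483/5798 ≈ -1.6356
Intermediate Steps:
x(V) = (4 + V)² (x(V) = (V + 4)² = (4 + V)²)
j(X, l) = -10 + X
((-8 + 97*j(x(-3), 8)) - 27568)/(-2770 + (-100 - 42)²) = ((-8 + 97*(-10 + (4 - 3)²)) - 27568)/(-2770 + (-100 - 42)²) = ((-8 + 97*(-10 + 1²)) - 27568)/(-2770 + (-142)²) = ((-8 + 97*(-10 + 1)) - 27568)/(-2770 + 20164) = ((-8 + 97*(-9)) - 27568)/17394 = ((-8 - 873) - 27568)*(1/17394) = (-881 - 27568)*(1/17394) = -28449*1/17394 = -9483/5798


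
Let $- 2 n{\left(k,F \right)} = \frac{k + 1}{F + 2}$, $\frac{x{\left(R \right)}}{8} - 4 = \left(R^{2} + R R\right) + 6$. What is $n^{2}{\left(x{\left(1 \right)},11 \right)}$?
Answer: $\frac{9409}{676} \approx 13.919$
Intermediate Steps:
$x{\left(R \right)} = 80 + 16 R^{2}$ ($x{\left(R \right)} = 32 + 8 \left(\left(R^{2} + R R\right) + 6\right) = 32 + 8 \left(\left(R^{2} + R^{2}\right) + 6\right) = 32 + 8 \left(2 R^{2} + 6\right) = 32 + 8 \left(6 + 2 R^{2}\right) = 32 + \left(48 + 16 R^{2}\right) = 80 + 16 R^{2}$)
$n{\left(k,F \right)} = - \frac{1 + k}{2 \left(2 + F\right)}$ ($n{\left(k,F \right)} = - \frac{\left(k + 1\right) \frac{1}{F + 2}}{2} = - \frac{\left(1 + k\right) \frac{1}{2 + F}}{2} = - \frac{\frac{1}{2 + F} \left(1 + k\right)}{2} = - \frac{1 + k}{2 \left(2 + F\right)}$)
$n^{2}{\left(x{\left(1 \right)},11 \right)} = \left(\frac{-1 - \left(80 + 16 \cdot 1^{2}\right)}{2 \left(2 + 11\right)}\right)^{2} = \left(\frac{-1 - \left(80 + 16 \cdot 1\right)}{2 \cdot 13}\right)^{2} = \left(\frac{1}{2} \cdot \frac{1}{13} \left(-1 - \left(80 + 16\right)\right)\right)^{2} = \left(\frac{1}{2} \cdot \frac{1}{13} \left(-1 - 96\right)\right)^{2} = \left(\frac{1}{2} \cdot \frac{1}{13} \left(-97\right)\right)^{2} = \left(- \frac{97}{26}\right)^{2} = \frac{9409}{676}$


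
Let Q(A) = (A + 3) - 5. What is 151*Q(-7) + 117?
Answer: -1242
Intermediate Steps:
Q(A) = -2 + A (Q(A) = (3 + A) - 5 = -2 + A)
151*Q(-7) + 117 = 151*(-2 - 7) + 117 = 151*(-9) + 117 = -1359 + 117 = -1242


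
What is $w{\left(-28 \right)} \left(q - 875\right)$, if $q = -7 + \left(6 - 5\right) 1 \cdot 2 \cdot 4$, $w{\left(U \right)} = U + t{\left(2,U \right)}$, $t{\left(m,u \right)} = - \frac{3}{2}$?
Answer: $25783$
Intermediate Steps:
$t{\left(m,u \right)} = - \frac{3}{2}$ ($t{\left(m,u \right)} = \left(-3\right) \frac{1}{2} = - \frac{3}{2}$)
$w{\left(U \right)} = - \frac{3}{2} + U$ ($w{\left(U \right)} = U - \frac{3}{2} = - \frac{3}{2} + U$)
$q = 1$ ($q = -7 + \left(6 - 5\right) 1 \cdot 2 \cdot 4 = -7 + 1 \cdot 1 \cdot 2 \cdot 4 = -7 + 1 \cdot 2 \cdot 4 = -7 + 2 \cdot 4 = -7 + 8 = 1$)
$w{\left(-28 \right)} \left(q - 875\right) = \left(- \frac{3}{2} - 28\right) \left(1 - 875\right) = \left(- \frac{59}{2}\right) \left(-874\right) = 25783$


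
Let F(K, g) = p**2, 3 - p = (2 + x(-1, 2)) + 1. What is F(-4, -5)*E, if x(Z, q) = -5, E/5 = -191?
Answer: -23875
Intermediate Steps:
E = -955 (E = 5*(-191) = -955)
p = 5 (p = 3 - ((2 - 5) + 1) = 3 - (-3 + 1) = 3 - 1*(-2) = 3 + 2 = 5)
F(K, g) = 25 (F(K, g) = 5**2 = 25)
F(-4, -5)*E = 25*(-955) = -23875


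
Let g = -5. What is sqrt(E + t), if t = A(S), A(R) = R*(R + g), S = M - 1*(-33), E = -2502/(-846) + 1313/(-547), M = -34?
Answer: 8*sqrt(67717506)/25709 ≈ 2.5607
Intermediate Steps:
E = 14322/25709 (E = -2502*(-1/846) + 1313*(-1/547) = 139/47 - 1313/547 = 14322/25709 ≈ 0.55708)
S = -1 (S = -34 - 1*(-33) = -34 + 33 = -1)
A(R) = R*(-5 + R) (A(R) = R*(R - 5) = R*(-5 + R))
t = 6 (t = -(-5 - 1) = -1*(-6) = 6)
sqrt(E + t) = sqrt(14322/25709 + 6) = sqrt(168576/25709) = 8*sqrt(67717506)/25709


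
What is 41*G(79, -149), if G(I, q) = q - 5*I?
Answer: -22304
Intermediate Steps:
G(I, q) = q - 5*I
41*G(79, -149) = 41*(-149 - 5*79) = 41*(-149 - 395) = 41*(-544) = -22304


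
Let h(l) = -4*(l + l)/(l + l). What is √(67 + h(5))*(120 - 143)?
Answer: -69*√7 ≈ -182.56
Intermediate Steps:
h(l) = -4 (h(l) = -4*2*l/(2*l) = -4*2*l*1/(2*l) = -4*1 = -4)
√(67 + h(5))*(120 - 143) = √(67 - 4)*(120 - 143) = √63*(-23) = (3*√7)*(-23) = -69*√7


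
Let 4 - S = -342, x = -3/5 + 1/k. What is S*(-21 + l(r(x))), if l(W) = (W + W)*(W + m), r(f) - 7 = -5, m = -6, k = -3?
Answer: -12802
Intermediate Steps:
x = -14/15 (x = -3/5 + 1/(-3) = -3*⅕ + 1*(-⅓) = -⅗ - ⅓ = -14/15 ≈ -0.93333)
S = 346 (S = 4 - 1*(-342) = 4 + 342 = 346)
r(f) = 2 (r(f) = 7 - 5 = 2)
l(W) = 2*W*(-6 + W) (l(W) = (W + W)*(W - 6) = (2*W)*(-6 + W) = 2*W*(-6 + W))
S*(-21 + l(r(x))) = 346*(-21 + 2*2*(-6 + 2)) = 346*(-21 + 2*2*(-4)) = 346*(-21 - 16) = 346*(-37) = -12802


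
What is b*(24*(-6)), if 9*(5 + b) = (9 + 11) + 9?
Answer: 256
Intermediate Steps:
b = -16/9 (b = -5 + ((9 + 11) + 9)/9 = -5 + (20 + 9)/9 = -5 + (⅑)*29 = -5 + 29/9 = -16/9 ≈ -1.7778)
b*(24*(-6)) = -128*(-6)/3 = -16/9*(-144) = 256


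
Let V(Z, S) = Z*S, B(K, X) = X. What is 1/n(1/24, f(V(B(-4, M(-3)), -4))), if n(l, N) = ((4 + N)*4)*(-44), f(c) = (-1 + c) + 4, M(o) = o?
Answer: -1/3344 ≈ -0.00029904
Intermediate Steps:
V(Z, S) = S*Z
f(c) = 3 + c
n(l, N) = -704 - 176*N (n(l, N) = (16 + 4*N)*(-44) = -704 - 176*N)
1/n(1/24, f(V(B(-4, M(-3)), -4))) = 1/(-704 - 176*(3 - 4*(-3))) = 1/(-704 - 176*(3 + 12)) = 1/(-704 - 176*15) = 1/(-704 - 2640) = 1/(-3344) = -1/3344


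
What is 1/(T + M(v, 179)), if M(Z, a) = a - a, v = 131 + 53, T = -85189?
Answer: -1/85189 ≈ -1.1739e-5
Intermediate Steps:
v = 184
M(Z, a) = 0
1/(T + M(v, 179)) = 1/(-85189 + 0) = 1/(-85189) = -1/85189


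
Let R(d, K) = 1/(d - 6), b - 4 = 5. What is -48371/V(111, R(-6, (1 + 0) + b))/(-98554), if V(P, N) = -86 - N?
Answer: -290226/50804587 ≈ -0.0057126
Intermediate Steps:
b = 9 (b = 4 + 5 = 9)
R(d, K) = 1/(-6 + d)
-48371/V(111, R(-6, (1 + 0) + b))/(-98554) = -48371/(-86 - 1/(-6 - 6))/(-98554) = -48371/(-86 - 1/(-12))*(-1/98554) = -48371/(-86 - 1*(-1/12))*(-1/98554) = -48371/(-86 + 1/12)*(-1/98554) = -48371/(-1031/12)*(-1/98554) = -48371*(-12/1031)*(-1/98554) = (580452/1031)*(-1/98554) = -290226/50804587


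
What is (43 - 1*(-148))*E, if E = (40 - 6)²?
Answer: 220796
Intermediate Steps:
E = 1156 (E = 34² = 1156)
(43 - 1*(-148))*E = (43 - 1*(-148))*1156 = (43 + 148)*1156 = 191*1156 = 220796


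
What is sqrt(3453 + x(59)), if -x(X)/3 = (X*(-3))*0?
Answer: sqrt(3453) ≈ 58.762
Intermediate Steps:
x(X) = 0 (x(X) = -3*X*(-3)*0 = -3*(-3*X)*0 = -3*0 = 0)
sqrt(3453 + x(59)) = sqrt(3453 + 0) = sqrt(3453)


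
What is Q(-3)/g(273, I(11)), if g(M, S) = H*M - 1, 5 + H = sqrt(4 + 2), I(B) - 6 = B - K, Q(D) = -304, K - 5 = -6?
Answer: 207632/709391 + 41496*sqrt(6)/709391 ≈ 0.43597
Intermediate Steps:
K = -1 (K = 5 - 6 = -1)
I(B) = 7 + B (I(B) = 6 + (B - 1*(-1)) = 6 + (B + 1) = 6 + (1 + B) = 7 + B)
H = -5 + sqrt(6) (H = -5 + sqrt(4 + 2) = -5 + sqrt(6) ≈ -2.5505)
g(M, S) = -1 + M*(-5 + sqrt(6)) (g(M, S) = (-5 + sqrt(6))*M - 1 = M*(-5 + sqrt(6)) - 1 = -1 + M*(-5 + sqrt(6)))
Q(-3)/g(273, I(11)) = -304/(-1 - 1*273*(5 - sqrt(6))) = -304/(-1 + (-1365 + 273*sqrt(6))) = -304/(-1366 + 273*sqrt(6))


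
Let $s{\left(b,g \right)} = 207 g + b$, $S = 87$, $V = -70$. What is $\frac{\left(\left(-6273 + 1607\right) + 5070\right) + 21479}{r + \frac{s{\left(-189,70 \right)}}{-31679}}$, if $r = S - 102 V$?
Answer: $\frac{693231557}{228929832} \approx 3.0281$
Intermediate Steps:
$s{\left(b,g \right)} = b + 207 g$
$r = 7227$ ($r = 87 - -7140 = 87 + 7140 = 7227$)
$\frac{\left(\left(-6273 + 1607\right) + 5070\right) + 21479}{r + \frac{s{\left(-189,70 \right)}}{-31679}} = \frac{\left(\left(-6273 + 1607\right) + 5070\right) + 21479}{7227 + \frac{-189 + 207 \cdot 70}{-31679}} = \frac{\left(-4666 + 5070\right) + 21479}{7227 + \left(-189 + 14490\right) \left(- \frac{1}{31679}\right)} = \frac{404 + 21479}{7227 + 14301 \left(- \frac{1}{31679}\right)} = \frac{21883}{7227 - \frac{14301}{31679}} = \frac{21883}{\frac{228929832}{31679}} = 21883 \cdot \frac{31679}{228929832} = \frac{693231557}{228929832}$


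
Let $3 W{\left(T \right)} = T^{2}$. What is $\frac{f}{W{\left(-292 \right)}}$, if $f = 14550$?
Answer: $\frac{21825}{42632} \approx 0.51194$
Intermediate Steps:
$W{\left(T \right)} = \frac{T^{2}}{3}$
$\frac{f}{W{\left(-292 \right)}} = \frac{14550}{\frac{1}{3} \left(-292\right)^{2}} = \frac{14550}{\frac{1}{3} \cdot 85264} = \frac{14550}{\frac{85264}{3}} = 14550 \cdot \frac{3}{85264} = \frac{21825}{42632}$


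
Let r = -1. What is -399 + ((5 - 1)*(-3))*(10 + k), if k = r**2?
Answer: -531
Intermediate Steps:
k = 1 (k = (-1)**2 = 1)
-399 + ((5 - 1)*(-3))*(10 + k) = -399 + ((5 - 1)*(-3))*(10 + 1) = -399 + (4*(-3))*11 = -399 - 12*11 = -399 - 132 = -531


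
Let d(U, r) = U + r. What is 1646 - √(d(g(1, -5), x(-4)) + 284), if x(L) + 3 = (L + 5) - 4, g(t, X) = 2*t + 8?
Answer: 1646 - 12*√2 ≈ 1629.0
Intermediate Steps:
g(t, X) = 8 + 2*t
x(L) = -2 + L (x(L) = -3 + ((L + 5) - 4) = -3 + ((5 + L) - 4) = -3 + (1 + L) = -2 + L)
1646 - √(d(g(1, -5), x(-4)) + 284) = 1646 - √(((8 + 2*1) + (-2 - 4)) + 284) = 1646 - √(((8 + 2) - 6) + 284) = 1646 - √((10 - 6) + 284) = 1646 - √(4 + 284) = 1646 - √288 = 1646 - 12*√2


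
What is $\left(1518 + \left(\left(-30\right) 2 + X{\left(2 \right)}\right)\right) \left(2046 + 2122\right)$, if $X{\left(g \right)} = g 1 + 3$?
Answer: $6097784$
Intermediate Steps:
$X{\left(g \right)} = 3 + g$ ($X{\left(g \right)} = g + 3 = 3 + g$)
$\left(1518 + \left(\left(-30\right) 2 + X{\left(2 \right)}\right)\right) \left(2046 + 2122\right) = \left(1518 + \left(\left(-30\right) 2 + \left(3 + 2\right)\right)\right) \left(2046 + 2122\right) = \left(1518 + \left(-60 + 5\right)\right) 4168 = \left(1518 - 55\right) 4168 = 1463 \cdot 4168 = 6097784$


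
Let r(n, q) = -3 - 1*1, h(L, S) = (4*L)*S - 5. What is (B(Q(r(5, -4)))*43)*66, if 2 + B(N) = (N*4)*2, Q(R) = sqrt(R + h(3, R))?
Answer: -5676 + 22704*I*sqrt(57) ≈ -5676.0 + 1.7141e+5*I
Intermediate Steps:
h(L, S) = -5 + 4*L*S (h(L, S) = 4*L*S - 5 = -5 + 4*L*S)
r(n, q) = -4 (r(n, q) = -3 - 1 = -4)
Q(R) = sqrt(-5 + 13*R) (Q(R) = sqrt(R + (-5 + 4*3*R)) = sqrt(R + (-5 + 12*R)) = sqrt(-5 + 13*R))
B(N) = -2 + 8*N (B(N) = -2 + (N*4)*2 = -2 + (4*N)*2 = -2 + 8*N)
(B(Q(r(5, -4)))*43)*66 = ((-2 + 8*sqrt(-5 + 13*(-4)))*43)*66 = ((-2 + 8*sqrt(-5 - 52))*43)*66 = ((-2 + 8*sqrt(-57))*43)*66 = ((-2 + 8*(I*sqrt(57)))*43)*66 = ((-2 + 8*I*sqrt(57))*43)*66 = (-86 + 344*I*sqrt(57))*66 = -5676 + 22704*I*sqrt(57)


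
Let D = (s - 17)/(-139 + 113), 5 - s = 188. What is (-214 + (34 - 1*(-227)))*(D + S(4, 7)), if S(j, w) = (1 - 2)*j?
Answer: 2256/13 ≈ 173.54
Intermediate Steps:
s = -183 (s = 5 - 1*188 = 5 - 188 = -183)
S(j, w) = -j
D = 100/13 (D = (-183 - 17)/(-139 + 113) = -200/(-26) = -200*(-1/26) = 100/13 ≈ 7.6923)
(-214 + (34 - 1*(-227)))*(D + S(4, 7)) = (-214 + (34 - 1*(-227)))*(100/13 - 1*4) = (-214 + (34 + 227))*(100/13 - 4) = (-214 + 261)*(48/13) = 47*(48/13) = 2256/13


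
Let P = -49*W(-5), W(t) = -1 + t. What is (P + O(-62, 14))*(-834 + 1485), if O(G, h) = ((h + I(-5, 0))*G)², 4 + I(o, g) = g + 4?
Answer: 490670418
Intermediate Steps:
I(o, g) = g (I(o, g) = -4 + (g + 4) = -4 + (4 + g) = g)
O(G, h) = G²*h² (O(G, h) = ((h + 0)*G)² = (h*G)² = (G*h)² = G²*h²)
P = 294 (P = -49*(-1 - 5) = -49*(-6) = 294)
(P + O(-62, 14))*(-834 + 1485) = (294 + (-62)²*14²)*(-834 + 1485) = (294 + 3844*196)*651 = (294 + 753424)*651 = 753718*651 = 490670418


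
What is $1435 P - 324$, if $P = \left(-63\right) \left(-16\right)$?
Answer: $1446156$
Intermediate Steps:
$P = 1008$
$1435 P - 324 = 1435 \cdot 1008 - 324 = 1446480 - 324 = 1446156$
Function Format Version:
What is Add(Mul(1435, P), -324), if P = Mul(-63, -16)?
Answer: 1446156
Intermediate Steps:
P = 1008
Add(Mul(1435, P), -324) = Add(Mul(1435, 1008), -324) = Add(1446480, -324) = 1446156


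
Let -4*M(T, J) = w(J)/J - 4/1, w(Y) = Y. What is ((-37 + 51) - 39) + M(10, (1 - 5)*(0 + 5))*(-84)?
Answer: -88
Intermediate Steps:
M(T, J) = ¾ (M(T, J) = -(J/J - 4/1)/4 = -(1 - 4*1)/4 = -(1 - 4)/4 = -¼*(-3) = ¾)
((-37 + 51) - 39) + M(10, (1 - 5)*(0 + 5))*(-84) = ((-37 + 51) - 39) + (¾)*(-84) = (14 - 39) - 63 = -25 - 63 = -88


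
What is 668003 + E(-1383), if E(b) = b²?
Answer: 2580692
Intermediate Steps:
668003 + E(-1383) = 668003 + (-1383)² = 668003 + 1912689 = 2580692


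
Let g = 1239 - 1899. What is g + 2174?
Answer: 1514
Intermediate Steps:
g = -660
g + 2174 = -660 + 2174 = 1514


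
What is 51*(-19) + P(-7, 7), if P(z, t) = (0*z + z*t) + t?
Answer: -1011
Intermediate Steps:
P(z, t) = t + t*z (P(z, t) = (0 + t*z) + t = t*z + t = t + t*z)
51*(-19) + P(-7, 7) = 51*(-19) + 7*(1 - 7) = -969 + 7*(-6) = -969 - 42 = -1011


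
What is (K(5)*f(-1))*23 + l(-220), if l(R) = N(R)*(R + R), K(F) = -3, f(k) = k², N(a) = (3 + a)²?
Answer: -20719229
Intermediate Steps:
l(R) = 2*R*(3 + R)² (l(R) = (3 + R)²*(R + R) = (3 + R)²*(2*R) = 2*R*(3 + R)²)
(K(5)*f(-1))*23 + l(-220) = -3*(-1)²*23 + 2*(-220)*(3 - 220)² = -3*1*23 + 2*(-220)*(-217)² = -3*23 + 2*(-220)*47089 = -69 - 20719160 = -20719229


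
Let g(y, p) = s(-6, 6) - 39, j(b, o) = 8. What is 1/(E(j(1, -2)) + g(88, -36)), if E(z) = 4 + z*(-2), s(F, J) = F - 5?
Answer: -1/62 ≈ -0.016129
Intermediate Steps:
s(F, J) = -5 + F
g(y, p) = -50 (g(y, p) = (-5 - 6) - 39 = -11 - 39 = -50)
E(z) = 4 - 2*z
1/(E(j(1, -2)) + g(88, -36)) = 1/((4 - 2*8) - 50) = 1/((4 - 16) - 50) = 1/(-12 - 50) = 1/(-62) = -1/62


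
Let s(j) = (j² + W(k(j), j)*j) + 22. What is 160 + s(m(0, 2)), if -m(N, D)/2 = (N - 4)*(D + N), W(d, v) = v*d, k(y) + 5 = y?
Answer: 3254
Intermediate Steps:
k(y) = -5 + y
W(d, v) = d*v
m(N, D) = -2*(-4 + N)*(D + N) (m(N, D) = -2*(N - 4)*(D + N) = -2*(-4 + N)*(D + N))
s(j) = 22 + j² + j²*(-5 + j) (s(j) = (j² + ((-5 + j)*j)*j) + 22 = (j² + (j*(-5 + j))*j) + 22 = (j² + j²*(-5 + j)) + 22 = 22 + j² + j²*(-5 + j))
160 + s(m(0, 2)) = 160 + (22 + (-2*0² + 8*2 + 8*0 - 2*2*0)³ - 4*(-2*0² + 8*2 + 8*0 - 2*2*0)²) = 160 + (22 + (-2*0 + 16 + 0 + 0)³ - 4*(-2*0 + 16 + 0 + 0)²) = 160 + (22 + (0 + 16 + 0 + 0)³ - 4*(0 + 16 + 0 + 0)²) = 160 + (22 + 16³ - 4*16²) = 160 + (22 + 4096 - 4*256) = 160 + (22 + 4096 - 1024) = 160 + 3094 = 3254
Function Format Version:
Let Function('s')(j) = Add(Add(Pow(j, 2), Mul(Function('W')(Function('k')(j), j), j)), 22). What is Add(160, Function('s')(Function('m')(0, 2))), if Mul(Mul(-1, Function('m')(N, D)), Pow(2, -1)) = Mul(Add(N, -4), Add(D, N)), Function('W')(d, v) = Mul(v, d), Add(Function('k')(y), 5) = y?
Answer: 3254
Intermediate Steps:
Function('k')(y) = Add(-5, y)
Function('W')(d, v) = Mul(d, v)
Function('m')(N, D) = Mul(-2, Add(-4, N), Add(D, N)) (Function('m')(N, D) = Mul(-2, Mul(Add(N, -4), Add(D, N))) = Mul(-2, Mul(Add(-4, N), Add(D, N))) = Mul(-2, Add(-4, N), Add(D, N)))
Function('s')(j) = Add(22, Pow(j, 2), Mul(Pow(j, 2), Add(-5, j))) (Function('s')(j) = Add(Add(Pow(j, 2), Mul(Mul(Add(-5, j), j), j)), 22) = Add(Add(Pow(j, 2), Mul(Mul(j, Add(-5, j)), j)), 22) = Add(Add(Pow(j, 2), Mul(Pow(j, 2), Add(-5, j))), 22) = Add(22, Pow(j, 2), Mul(Pow(j, 2), Add(-5, j))))
Add(160, Function('s')(Function('m')(0, 2))) = Add(160, Add(22, Pow(Add(Mul(-2, Pow(0, 2)), Mul(8, 2), Mul(8, 0), Mul(-2, 2, 0)), 3), Mul(-4, Pow(Add(Mul(-2, Pow(0, 2)), Mul(8, 2), Mul(8, 0), Mul(-2, 2, 0)), 2)))) = Add(160, Add(22, Pow(Add(Mul(-2, 0), 16, 0, 0), 3), Mul(-4, Pow(Add(Mul(-2, 0), 16, 0, 0), 2)))) = Add(160, Add(22, Pow(Add(0, 16, 0, 0), 3), Mul(-4, Pow(Add(0, 16, 0, 0), 2)))) = Add(160, Add(22, Pow(16, 3), Mul(-4, Pow(16, 2)))) = Add(160, Add(22, 4096, Mul(-4, 256))) = Add(160, Add(22, 4096, -1024)) = Add(160, 3094) = 3254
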